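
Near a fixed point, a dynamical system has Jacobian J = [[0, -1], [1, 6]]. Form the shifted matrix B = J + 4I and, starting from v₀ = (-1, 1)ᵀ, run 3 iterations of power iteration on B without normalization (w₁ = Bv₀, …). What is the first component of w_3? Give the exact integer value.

-201

B = J + 4I has rows (4, -1); (1, 10)
w1 = Bv₀ = (4·(-1) + (-1)·1; 1·(-1) + 10·1) = (-5, 9)
w2 = Bw1 = (4·(-5) + (-1)·9; 1·(-5) + 10·9) = (-29, 85)
w3 = Bw2 = (-201, 821)
Requested component of w3: -201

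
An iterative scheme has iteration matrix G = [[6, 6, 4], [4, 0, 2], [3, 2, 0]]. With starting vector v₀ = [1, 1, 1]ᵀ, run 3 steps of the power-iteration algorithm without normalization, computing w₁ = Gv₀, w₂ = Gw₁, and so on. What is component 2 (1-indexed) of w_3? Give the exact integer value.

w1 = Gv₀ = (16, 6, 5)
w2 = Gw1 = (152, 74, 60)
w3 = Gw2 = (1596, 728, 604)
The requested component of w3 is 728.

728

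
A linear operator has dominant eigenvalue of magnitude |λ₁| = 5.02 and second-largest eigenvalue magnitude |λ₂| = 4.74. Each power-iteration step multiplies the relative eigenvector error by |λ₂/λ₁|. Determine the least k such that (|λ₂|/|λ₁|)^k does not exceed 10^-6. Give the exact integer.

|λ₂/λ₁| = 4.74/5.02 = 0.94422
Need k ≥ ln(10^-6) / ln(0.94422) = -13.8155 / -0.0574 ≈ 240.719
Smallest integer k satisfying the bound: 241

241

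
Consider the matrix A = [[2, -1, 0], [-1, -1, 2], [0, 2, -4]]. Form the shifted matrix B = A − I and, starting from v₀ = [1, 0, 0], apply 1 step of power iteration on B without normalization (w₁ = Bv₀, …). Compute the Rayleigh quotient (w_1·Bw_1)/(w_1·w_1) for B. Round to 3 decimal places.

B = A − I has rows (1, -1, 0); (-1, -2, 2); (0, 2, -5)
w1 = Bv₀ = (1·1 + (-1)·0 + 0·0; (-1)·1 + (-2)·0 + 2·0; 0·1 + 2·0 + (-5)·0) = (1, -1, 0)
Bw1 = (2, 1, -2)
w1·Bw1 = 1; w1·w1 = 2; μ ≈ 1/2 = 0.500

0.500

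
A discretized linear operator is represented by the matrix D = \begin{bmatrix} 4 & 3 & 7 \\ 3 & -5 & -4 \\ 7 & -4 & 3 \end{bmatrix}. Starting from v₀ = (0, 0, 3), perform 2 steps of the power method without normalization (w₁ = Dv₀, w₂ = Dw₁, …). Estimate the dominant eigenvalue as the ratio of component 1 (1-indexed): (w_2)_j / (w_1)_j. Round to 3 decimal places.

w1 = Dv₀ = (4·0 + 3·0 + 7·3; 3·0 + (-5)·0 + (-4)·3; 7·0 + (-4)·0 + 3·3) = (21, -12, 9)
w2 = Dw1 = (4·21 + 3·(-12) + 7·9; 3·21 + (-5)·(-12) + (-4)·9; 7·21 + (-4)·(-12) + 3·9) = (111, 87, 222)
Ratio at component: 111 / 21 = 5.286

5.286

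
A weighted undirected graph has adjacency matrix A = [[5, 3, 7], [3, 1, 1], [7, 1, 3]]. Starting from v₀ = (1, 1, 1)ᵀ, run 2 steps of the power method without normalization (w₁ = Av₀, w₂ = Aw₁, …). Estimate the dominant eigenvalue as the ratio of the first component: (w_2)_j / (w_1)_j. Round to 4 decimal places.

λ ≈ 11.1333

w1 = Av₀ = (5·1 + 3·1 + 7·1; 3·1 + 1·1 + 1·1; 7·1 + 1·1 + 3·1) = (15, 5, 11)
w2 = Aw1 = (5·15 + 3·5 + 7·11; 3·15 + 1·5 + 1·11; 7·15 + 1·5 + 3·11) = (167, 61, 143)
Ratio at component: 167 / 15 = 11.1333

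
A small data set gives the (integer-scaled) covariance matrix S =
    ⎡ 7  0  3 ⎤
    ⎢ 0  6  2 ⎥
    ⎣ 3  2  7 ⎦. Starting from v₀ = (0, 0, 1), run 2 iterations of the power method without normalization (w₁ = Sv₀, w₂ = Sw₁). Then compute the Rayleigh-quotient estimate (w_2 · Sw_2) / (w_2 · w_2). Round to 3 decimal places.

λ ≈ 10.405

w1 = Sv₀ = (3, 2, 7)
w2 = Sw1 = (42, 26, 62)
Sw2 = (480, 280, 612)
w2·Sw2 = 42·480 + 26·280 + 62·612 = 65384; w2·w2 = 42·42 + 26·26 + 62·62 = 6284
λ ≈ 65384/6284 = 10.405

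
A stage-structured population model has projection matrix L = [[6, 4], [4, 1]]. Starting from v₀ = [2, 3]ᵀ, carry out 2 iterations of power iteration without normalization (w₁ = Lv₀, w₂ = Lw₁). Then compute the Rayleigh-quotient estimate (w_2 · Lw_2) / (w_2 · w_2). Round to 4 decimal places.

λ ≈ 8.2158

w1 = Lv₀ = (24, 11)
w2 = Lw1 = (188, 107)
Lw2 = (1556, 859)
w2·Lw2 = 188·1556 + 107·859 = 384441; w2·w2 = 188·188 + 107·107 = 46793
λ ≈ 384441/46793 = 8.2158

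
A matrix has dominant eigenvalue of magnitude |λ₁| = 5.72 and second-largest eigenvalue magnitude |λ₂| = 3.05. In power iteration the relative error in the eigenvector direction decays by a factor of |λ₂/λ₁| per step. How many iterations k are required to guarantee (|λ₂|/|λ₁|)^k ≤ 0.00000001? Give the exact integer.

|λ₂/λ₁| = 3.05/5.72 = 0.53322
Need k ≥ ln(0.00000001) / ln(0.53322) = -18.4207 / -0.6288 ≈ 29.294
Smallest integer k satisfying the bound: 30

30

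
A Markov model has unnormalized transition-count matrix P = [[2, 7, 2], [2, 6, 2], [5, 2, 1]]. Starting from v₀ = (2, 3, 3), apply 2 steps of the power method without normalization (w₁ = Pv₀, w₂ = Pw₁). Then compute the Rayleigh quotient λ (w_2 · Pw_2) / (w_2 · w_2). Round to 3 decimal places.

λ ≈ 9.872

w1 = Pv₀ = (31, 28, 19)
w2 = Pw1 = (296, 268, 230)
Pw2 = (2928, 2660, 2246)
w2·Pw2 = 296·2928 + 268·2660 + 230·2246 = 2096148; w2·w2 = 296·296 + 268·268 + 230·230 = 212340
λ ≈ 2096148/212340 = 9.872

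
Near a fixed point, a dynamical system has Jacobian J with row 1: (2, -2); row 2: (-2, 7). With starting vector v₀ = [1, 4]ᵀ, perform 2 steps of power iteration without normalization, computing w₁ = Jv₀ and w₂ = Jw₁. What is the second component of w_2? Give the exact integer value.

w1 = Jv₀ = (2·1 + (-2)·4; (-2)·1 + 7·4) = (-6, 26)
w2 = Jw1 = (2·(-6) + (-2)·26; (-2)·(-6) + 7·26) = (-64, 194)
The requested component of w2 is 194.

194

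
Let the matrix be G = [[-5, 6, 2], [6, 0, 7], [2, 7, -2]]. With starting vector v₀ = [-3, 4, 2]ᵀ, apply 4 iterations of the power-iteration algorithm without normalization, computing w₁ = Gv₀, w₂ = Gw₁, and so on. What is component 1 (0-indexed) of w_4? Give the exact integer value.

w1 = Gv₀ = ((-5)·(-3) + 6·4 + 2·2; 6·(-3) + 0·4 + 7·2; 2·(-3) + 7·4 + (-2)·2) = (43, -4, 18)
w2 = Gw1 = ((-5)·43 + 6·(-4) + 2·18; 6·43 + 0·(-4) + 7·18; 2·43 + 7·(-4) + (-2)·18) = (-203, 384, 22)
w3 = Gw2 = (3363, -1064, 2238)
w4 = Gw3 = (-18723, 35844, -5198)
The requested component of w4 is 35844.

35844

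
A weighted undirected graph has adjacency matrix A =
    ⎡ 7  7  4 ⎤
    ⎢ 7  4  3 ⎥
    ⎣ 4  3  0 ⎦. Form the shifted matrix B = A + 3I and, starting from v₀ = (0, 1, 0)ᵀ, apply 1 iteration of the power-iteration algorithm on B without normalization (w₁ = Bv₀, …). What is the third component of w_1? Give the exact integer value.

3

B = A + 3I has rows (10, 7, 4); (7, 7, 3); (4, 3, 3)
w1 = Bv₀ = (10·0 + 7·1 + 4·0; 7·0 + 7·1 + 3·0; 4·0 + 3·1 + 3·0) = (7, 7, 3)
Requested component of w1: 3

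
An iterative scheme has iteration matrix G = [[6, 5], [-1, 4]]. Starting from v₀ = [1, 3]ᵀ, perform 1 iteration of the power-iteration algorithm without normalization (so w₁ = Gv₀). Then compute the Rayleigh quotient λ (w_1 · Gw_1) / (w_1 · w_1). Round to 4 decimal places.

w1 = Gv₀ = (6·1 + 5·3; (-1)·1 + 4·3) = (21, 11)
Gw1 = (181, 23)
w1·Gw1 = 21·181 + 11·23 = 4054; w1·w1 = 21·21 + 11·11 = 562
λ ≈ 4054/562 = 7.2135

λ ≈ 7.2135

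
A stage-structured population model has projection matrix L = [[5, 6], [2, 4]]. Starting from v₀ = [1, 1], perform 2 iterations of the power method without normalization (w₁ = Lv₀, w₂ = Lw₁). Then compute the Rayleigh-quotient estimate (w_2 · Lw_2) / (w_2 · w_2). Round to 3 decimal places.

w1 = Lv₀ = (5·1 + 6·1; 2·1 + 4·1) = (11, 6)
w2 = Lw1 = (5·11 + 6·6; 2·11 + 4·6) = (91, 46)
Lw2 = (731, 366)
w2·Lw2 = 91·731 + 46·366 = 83357; w2·w2 = 91·91 + 46·46 = 10397
λ ≈ 83357/10397 = 8.017

λ ≈ 8.017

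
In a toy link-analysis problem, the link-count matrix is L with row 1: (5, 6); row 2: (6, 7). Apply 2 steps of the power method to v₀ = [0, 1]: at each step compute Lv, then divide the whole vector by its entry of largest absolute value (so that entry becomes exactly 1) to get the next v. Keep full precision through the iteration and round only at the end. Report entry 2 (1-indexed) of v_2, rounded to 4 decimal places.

Lv0 = (6.00000, 7.00000); divide by 7.00000 → v1 = (0.85714, 1.00000)
Lv1 = (10.28571, 12.14286); divide by 12.14286 → v2 = (0.84706, 1.00000)
Requested entry of v2: 85/85 = 1.0000

1.0000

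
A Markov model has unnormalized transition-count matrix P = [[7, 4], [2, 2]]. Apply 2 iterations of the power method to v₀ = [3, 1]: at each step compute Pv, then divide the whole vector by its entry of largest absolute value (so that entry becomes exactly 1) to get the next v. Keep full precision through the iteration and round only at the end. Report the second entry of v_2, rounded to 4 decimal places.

0.3188

Pv0 = (25.00000, 8.00000); divide by 25.00000 → v1 = (1.00000, 0.32000)
Pv1 = (8.28000, 2.64000); divide by 8.28000 → v2 = (1.00000, 0.31884)
Requested entry of v2: 66/207 = 0.3188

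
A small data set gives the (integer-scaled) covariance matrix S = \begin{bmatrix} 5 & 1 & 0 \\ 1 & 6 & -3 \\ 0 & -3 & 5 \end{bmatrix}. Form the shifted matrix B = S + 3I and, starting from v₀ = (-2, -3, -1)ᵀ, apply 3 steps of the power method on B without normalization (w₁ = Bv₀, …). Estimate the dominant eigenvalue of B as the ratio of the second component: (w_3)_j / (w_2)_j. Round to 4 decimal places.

μ ≈ 10.7031

B = S + 3I has rows (8, 1, 0); (1, 9, -3); (0, -3, 8)
w1 = Bv₀ = (-19, -26, 1)
w2 = Bw1 = (-178, -256, 86)
w3 = Bw2 = (-1680, -2740, 1456)
Ratio: -2740/-256 = 10.7031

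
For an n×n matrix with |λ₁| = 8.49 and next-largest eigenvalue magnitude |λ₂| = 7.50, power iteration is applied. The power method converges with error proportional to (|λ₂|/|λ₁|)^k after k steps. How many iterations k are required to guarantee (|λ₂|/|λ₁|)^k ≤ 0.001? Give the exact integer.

56

|λ₂/λ₁| = 7.50/8.49 = 0.88339
Need k ≥ ln(0.001) / ln(0.88339) = -6.9078 / -0.1240 ≈ 55.714
Smallest integer k satisfying the bound: 56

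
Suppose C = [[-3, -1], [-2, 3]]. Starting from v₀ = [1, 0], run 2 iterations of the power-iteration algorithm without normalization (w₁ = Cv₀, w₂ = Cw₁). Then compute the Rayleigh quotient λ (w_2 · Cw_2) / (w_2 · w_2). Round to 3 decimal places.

w1 = Cv₀ = ((-3)·1 + (-1)·0; (-2)·1 + 3·0) = (-3, -2)
w2 = Cw1 = ((-3)·(-3) + (-1)·(-2); (-2)·(-3) + 3·(-2)) = (11, 0)
Cw2 = (-33, -22)
w2·Cw2 = 11·(-33) + 0·(-22) = -363; w2·w2 = 11·11 + 0·0 = 121
λ ≈ -363/121 = -3.000

-3.000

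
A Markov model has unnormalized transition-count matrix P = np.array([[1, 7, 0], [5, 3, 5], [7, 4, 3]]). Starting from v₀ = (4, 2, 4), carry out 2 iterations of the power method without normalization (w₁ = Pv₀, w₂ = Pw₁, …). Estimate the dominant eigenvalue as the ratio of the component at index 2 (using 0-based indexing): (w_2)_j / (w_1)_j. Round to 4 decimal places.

9.4583

w1 = Pv₀ = (1·4 + 7·2 + 0·4; 5·4 + 3·2 + 5·4; 7·4 + 4·2 + 3·4) = (18, 46, 48)
w2 = Pw1 = (1·18 + 7·46 + 0·48; 5·18 + 3·46 + 5·48; 7·18 + 4·46 + 3·48) = (340, 468, 454)
Ratio at component: 454 / 48 = 9.4583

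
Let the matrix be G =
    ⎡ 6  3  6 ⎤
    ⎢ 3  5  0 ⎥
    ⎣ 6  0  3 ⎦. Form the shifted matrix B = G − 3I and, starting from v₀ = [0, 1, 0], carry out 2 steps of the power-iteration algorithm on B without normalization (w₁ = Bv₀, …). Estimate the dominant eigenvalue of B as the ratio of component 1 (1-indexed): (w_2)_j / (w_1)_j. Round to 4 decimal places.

5.0000

B = G − 3I has rows (3, 3, 6); (3, 2, 0); (6, 0, 0)
w1 = Bv₀ = (3, 2, 0)
w2 = Bw1 = (15, 13, 18)
Ratio: 15/3 = 5.0000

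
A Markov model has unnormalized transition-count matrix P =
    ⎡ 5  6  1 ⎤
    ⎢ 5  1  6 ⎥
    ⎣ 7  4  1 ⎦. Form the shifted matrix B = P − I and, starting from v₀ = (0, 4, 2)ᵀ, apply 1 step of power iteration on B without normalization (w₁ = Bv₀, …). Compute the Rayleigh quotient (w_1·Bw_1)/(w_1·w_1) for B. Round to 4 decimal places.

B = P − I has rows (4, 6, 1); (5, 0, 6); (7, 4, 0)
w1 = Bv₀ = (26, 12, 16)
Bw1 = (192, 226, 230)
w1·Bw1 = 11384; w1·w1 = 1076; μ ≈ 11384/1076 = 10.5799

10.5799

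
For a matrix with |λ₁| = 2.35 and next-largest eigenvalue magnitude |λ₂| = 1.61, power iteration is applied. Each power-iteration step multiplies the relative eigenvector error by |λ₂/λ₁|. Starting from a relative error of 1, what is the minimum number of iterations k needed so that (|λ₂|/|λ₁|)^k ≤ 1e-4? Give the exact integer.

|λ₂/λ₁| = 1.61/2.35 = 0.68511
Need k ≥ ln(1e-4) / ln(0.68511) = -9.2103 / -0.3782 ≈ 24.354
Smallest integer k satisfying the bound: 25

25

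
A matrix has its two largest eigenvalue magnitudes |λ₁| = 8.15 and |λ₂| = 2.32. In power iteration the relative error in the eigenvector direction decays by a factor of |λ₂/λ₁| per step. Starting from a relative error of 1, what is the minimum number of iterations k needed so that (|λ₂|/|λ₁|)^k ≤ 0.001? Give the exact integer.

|λ₂/λ₁| = 2.32/8.15 = 0.28466
Need k ≥ ln(0.001) / ln(0.28466) = -6.9078 / -1.2565 ≈ 5.498
Smallest integer k satisfying the bound: 6

6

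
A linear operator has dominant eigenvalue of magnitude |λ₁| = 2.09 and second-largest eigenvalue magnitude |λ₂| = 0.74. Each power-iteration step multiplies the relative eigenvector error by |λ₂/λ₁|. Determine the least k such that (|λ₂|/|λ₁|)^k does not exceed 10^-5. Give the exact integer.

12

|λ₂/λ₁| = 0.74/2.09 = 0.35407
Need k ≥ ln(10^-5) / ln(0.35407) = -11.5129 / -1.0383 ≈ 11.089
Smallest integer k satisfying the bound: 12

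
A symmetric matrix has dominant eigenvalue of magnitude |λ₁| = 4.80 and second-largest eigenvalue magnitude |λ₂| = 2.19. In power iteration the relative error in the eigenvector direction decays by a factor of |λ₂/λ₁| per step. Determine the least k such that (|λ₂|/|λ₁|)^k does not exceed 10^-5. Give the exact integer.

|λ₂/λ₁| = 2.19/4.80 = 0.45625
Need k ≥ ln(10^-5) / ln(0.45625) = -11.5129 / -0.7847 ≈ 14.671
Smallest integer k satisfying the bound: 15

15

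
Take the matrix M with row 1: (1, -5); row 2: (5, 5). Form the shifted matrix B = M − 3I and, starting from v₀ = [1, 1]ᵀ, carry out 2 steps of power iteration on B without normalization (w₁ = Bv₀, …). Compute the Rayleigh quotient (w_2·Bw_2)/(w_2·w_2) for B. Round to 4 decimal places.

μ ≈ 0.0000

B = M − 3I has rows (-2, -5); (5, 2)
w1 = Bv₀ = ((-2)·1 + (-5)·1; 5·1 + 2·1) = (-7, 7)
w2 = Bw1 = ((-2)·(-7) + (-5)·7; 5·(-7) + 2·7) = (-21, -21)
Bw2 = (147, -147)
w2·Bw2 = 0; w2·w2 = 882; μ ≈ 0/882 = 0.0000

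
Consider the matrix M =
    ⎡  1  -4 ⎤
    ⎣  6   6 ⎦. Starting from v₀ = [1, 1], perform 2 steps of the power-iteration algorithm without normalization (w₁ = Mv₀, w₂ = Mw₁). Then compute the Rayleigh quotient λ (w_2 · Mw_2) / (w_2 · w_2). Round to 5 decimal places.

2.64437

w1 = Mv₀ = (1·1 + (-4)·1; 6·1 + 6·1) = (-3, 12)
w2 = Mw1 = (1·(-3) + (-4)·12; 6·(-3) + 6·12) = (-51, 54)
Mw2 = (-267, 18)
w2·Mw2 = (-51)·(-267) + 54·18 = 14589; w2·w2 = (-51)·(-51) + 54·54 = 5517
λ ≈ 14589/5517 = 2.64437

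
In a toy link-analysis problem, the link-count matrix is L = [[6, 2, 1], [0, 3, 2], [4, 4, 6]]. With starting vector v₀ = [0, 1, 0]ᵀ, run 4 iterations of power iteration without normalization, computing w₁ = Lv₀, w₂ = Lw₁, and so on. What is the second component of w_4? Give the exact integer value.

1257

w1 = Lv₀ = (2, 3, 4)
w2 = Lw1 = (22, 17, 44)
w3 = Lw2 = (210, 139, 420)
w4 = Lw3 = (1958, 1257, 3916)
The requested component of w4 is 1257.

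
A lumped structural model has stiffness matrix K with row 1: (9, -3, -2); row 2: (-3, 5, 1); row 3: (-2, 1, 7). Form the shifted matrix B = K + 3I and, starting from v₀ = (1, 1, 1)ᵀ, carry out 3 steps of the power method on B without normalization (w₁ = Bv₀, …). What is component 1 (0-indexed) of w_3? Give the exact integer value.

226

B = K + 3I has rows (12, -3, -2); (-3, 8, 1); (-2, 1, 10)
w1 = Bv₀ = (7, 6, 9)
w2 = Bw1 = (48, 36, 82)
w3 = Bw2 = (304, 226, 760)
Requested component of w3: 226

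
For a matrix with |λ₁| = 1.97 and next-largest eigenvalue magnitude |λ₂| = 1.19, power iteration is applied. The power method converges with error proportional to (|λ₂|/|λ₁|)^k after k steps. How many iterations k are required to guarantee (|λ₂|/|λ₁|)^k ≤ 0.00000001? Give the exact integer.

|λ₂/λ₁| = 1.19/1.97 = 0.60406
Need k ≥ ln(0.00000001) / ln(0.60406) = -18.4207 / -0.5041 ≈ 36.543
Smallest integer k satisfying the bound: 37

37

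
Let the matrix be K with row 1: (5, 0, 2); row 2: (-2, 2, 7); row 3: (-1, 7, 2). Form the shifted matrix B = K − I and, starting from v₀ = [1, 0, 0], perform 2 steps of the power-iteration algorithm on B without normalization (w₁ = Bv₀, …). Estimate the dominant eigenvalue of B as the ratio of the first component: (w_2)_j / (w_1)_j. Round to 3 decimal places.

3.500

B = K − I has rows (4, 0, 2); (-2, 1, 7); (-1, 7, 1)
w1 = Bv₀ = (4, -2, -1)
w2 = Bw1 = (14, -17, -19)
Ratio: 14/4 = 3.500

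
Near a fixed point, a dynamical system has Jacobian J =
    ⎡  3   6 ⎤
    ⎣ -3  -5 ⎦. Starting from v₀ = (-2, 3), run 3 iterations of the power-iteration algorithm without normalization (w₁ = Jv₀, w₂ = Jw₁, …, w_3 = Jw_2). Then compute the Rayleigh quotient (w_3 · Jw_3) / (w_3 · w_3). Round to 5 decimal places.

w1 = Jv₀ = (3·(-2) + 6·3; (-3)·(-2) + (-5)·3) = (12, -9)
w2 = Jw1 = (3·12 + 6·(-9); (-3)·12 + (-5)·(-9)) = (-18, 9)
w3 = Jw2 = (0, 9)
Jw3 = (54, -45)
w3·Jw3 = 0·54 + 9·(-45) = -405; w3·w3 = 0·0 + 9·9 = 81
λ ≈ -405/81 = -5.00000

-5.00000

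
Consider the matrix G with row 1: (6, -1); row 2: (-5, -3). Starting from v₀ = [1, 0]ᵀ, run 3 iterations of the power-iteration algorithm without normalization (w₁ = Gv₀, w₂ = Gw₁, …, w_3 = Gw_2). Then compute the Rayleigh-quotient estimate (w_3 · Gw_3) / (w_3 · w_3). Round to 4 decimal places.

λ ≈ 6.2151

w1 = Gv₀ = (6, -5)
w2 = Gw1 = (41, -15)
w3 = Gw2 = (261, -160)
Gw3 = (1726, -825)
w3·Gw3 = 261·1726 + (-160)·(-825) = 582486; w3·w3 = 261·261 + (-160)·(-160) = 93721
λ ≈ 582486/93721 = 6.2151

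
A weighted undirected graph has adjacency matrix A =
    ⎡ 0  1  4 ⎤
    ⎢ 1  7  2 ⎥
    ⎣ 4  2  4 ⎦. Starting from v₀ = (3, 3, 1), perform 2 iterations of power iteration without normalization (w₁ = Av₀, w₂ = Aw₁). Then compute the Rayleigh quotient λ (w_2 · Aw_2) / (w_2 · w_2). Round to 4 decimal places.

w1 = Av₀ = (7, 26, 22)
w2 = Aw1 = (114, 233, 168)
Aw2 = (905, 2081, 1594)
w2·Aw2 = 114·905 + 233·2081 + 168·1594 = 855835; w2·w2 = 114·114 + 233·233 + 168·168 = 95509
λ ≈ 855835/95509 = 8.9608

λ ≈ 8.9608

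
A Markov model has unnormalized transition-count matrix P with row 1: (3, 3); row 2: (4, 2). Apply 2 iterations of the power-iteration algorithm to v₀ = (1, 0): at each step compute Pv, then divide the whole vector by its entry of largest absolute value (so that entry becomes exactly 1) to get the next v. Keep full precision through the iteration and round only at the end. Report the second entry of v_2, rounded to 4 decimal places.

0.9524

Pv0 = (3.00000, 4.00000); divide by 4.00000 → v1 = (0.75000, 1.00000)
Pv1 = (5.25000, 5.00000); divide by 5.25000 → v2 = (1.00000, 0.95238)
Requested entry of v2: 20/21 = 0.9524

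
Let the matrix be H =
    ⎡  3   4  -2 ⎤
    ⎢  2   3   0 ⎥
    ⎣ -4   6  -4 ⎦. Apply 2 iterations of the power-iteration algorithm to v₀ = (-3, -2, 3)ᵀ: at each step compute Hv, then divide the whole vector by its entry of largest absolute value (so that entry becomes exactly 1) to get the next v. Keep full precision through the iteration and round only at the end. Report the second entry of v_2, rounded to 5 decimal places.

0.88172

Hv0 = (-23.000000, -12.000000, -12.000000); divide by -23.000000 → v1 = (1.000000, 0.521739, 0.521739)
Hv1 = (4.043478, 3.565217, -2.956522); divide by 4.043478 → v2 = (1.000000, 0.881720, -0.731183)
Requested entry of v2: -82/-93 = 0.88172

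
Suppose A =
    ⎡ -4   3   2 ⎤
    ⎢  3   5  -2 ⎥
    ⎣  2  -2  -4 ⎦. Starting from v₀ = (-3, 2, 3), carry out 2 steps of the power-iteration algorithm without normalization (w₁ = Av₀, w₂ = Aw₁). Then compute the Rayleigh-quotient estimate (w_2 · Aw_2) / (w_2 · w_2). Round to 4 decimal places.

w1 = Av₀ = (24, -5, -22)
w2 = Aw1 = (-155, 91, 146)
Aw2 = (1185, -302, -1076)
w2·Aw2 = (-155)·1185 + 91·(-302) + 146·(-1076) = -368253; w2·w2 = (-155)·(-155) + 91·91 + 146·146 = 53622
λ ≈ -368253/53622 = -6.8676

-6.8676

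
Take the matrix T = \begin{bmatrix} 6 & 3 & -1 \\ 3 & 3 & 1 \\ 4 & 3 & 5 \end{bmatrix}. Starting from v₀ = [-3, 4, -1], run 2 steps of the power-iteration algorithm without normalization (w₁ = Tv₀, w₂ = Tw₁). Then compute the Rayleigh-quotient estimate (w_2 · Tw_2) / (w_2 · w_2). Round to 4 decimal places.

7.8739

w1 = Tv₀ = (-5, 2, -5)
w2 = Tw1 = (-19, -14, -39)
Tw2 = (-117, -138, -313)
w2·Tw2 = (-19)·(-117) + (-14)·(-138) + (-39)·(-313) = 16362; w2·w2 = (-19)·(-19) + (-14)·(-14) + (-39)·(-39) = 2078
λ ≈ 16362/2078 = 7.8739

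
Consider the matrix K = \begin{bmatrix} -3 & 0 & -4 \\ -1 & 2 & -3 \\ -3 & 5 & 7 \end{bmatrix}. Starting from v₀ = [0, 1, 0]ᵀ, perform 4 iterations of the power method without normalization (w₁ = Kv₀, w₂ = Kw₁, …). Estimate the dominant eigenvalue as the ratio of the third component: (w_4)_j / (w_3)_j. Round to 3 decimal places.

w1 = Kv₀ = ((-3)·0 + 0·1 + (-4)·0; (-1)·0 + 2·1 + (-3)·0; (-3)·0 + 5·1 + 7·0) = (0, 2, 5)
w2 = Kw1 = ((-3)·0 + 0·2 + (-4)·5; (-1)·0 + 2·2 + (-3)·5; (-3)·0 + 5·2 + 7·5) = (-20, -11, 45)
w3 = Kw2 = (-120, -137, 320)
w4 = Kw3 = (-920, -1114, 1915)
Ratio at component: 1915 / 320 = 5.984

λ ≈ 5.984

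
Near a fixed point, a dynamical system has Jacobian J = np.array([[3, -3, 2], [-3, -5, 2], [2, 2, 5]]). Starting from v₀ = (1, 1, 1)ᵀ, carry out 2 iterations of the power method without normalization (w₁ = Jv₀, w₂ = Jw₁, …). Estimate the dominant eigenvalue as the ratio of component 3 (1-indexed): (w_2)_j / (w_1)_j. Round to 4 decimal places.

λ ≈ 4.1111

w1 = Jv₀ = (3·1 + (-3)·1 + 2·1; (-3)·1 + (-5)·1 + 2·1; 2·1 + 2·1 + 5·1) = (2, -6, 9)
w2 = Jw1 = (3·2 + (-3)·(-6) + 2·9; (-3)·2 + (-5)·(-6) + 2·9; 2·2 + 2·(-6) + 5·9) = (42, 42, 37)
Ratio at component: 37 / 9 = 4.1111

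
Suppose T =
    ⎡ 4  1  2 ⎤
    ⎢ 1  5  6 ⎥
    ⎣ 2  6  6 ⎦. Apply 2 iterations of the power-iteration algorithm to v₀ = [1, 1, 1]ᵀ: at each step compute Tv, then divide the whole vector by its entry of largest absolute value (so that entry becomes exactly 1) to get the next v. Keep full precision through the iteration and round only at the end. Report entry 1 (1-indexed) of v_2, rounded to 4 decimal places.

Tv0 = (7.00000, 12.00000, 14.00000); divide by 14.00000 → v1 = (0.50000, 0.85714, 1.00000)
Tv1 = (4.85714, 10.78571, 12.14286); divide by 12.14286 → v2 = (0.40000, 0.88824, 1.00000)
Requested entry of v2: 68/170 = 0.4000

0.4000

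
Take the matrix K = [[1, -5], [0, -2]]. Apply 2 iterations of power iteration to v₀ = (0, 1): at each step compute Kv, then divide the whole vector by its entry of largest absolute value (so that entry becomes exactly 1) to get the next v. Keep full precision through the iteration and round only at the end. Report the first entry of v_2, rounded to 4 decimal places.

Kv0 = (-5.00000, -2.00000); divide by -5.00000 → v1 = (1.00000, 0.40000)
Kv1 = (-1.00000, -0.80000); divide by -1.00000 → v2 = (1.00000, 0.80000)
Requested entry of v2: 5/5 = 1.0000

1.0000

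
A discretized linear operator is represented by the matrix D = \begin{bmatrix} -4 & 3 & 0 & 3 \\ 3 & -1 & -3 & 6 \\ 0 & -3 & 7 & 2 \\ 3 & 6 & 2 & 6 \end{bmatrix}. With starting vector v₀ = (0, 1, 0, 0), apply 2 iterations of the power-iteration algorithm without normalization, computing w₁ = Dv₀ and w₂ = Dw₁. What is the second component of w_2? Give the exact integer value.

w1 = Dv₀ = ((-4)·0 + 3·1 + 0·0 + 3·0; 3·0 + (-1)·1 + (-3)·0 + 6·0; 0·0 + (-3)·1 + 7·0 + 2·0; 3·0 + 6·1 + 2·0 + 6·0) = (3, -1, -3, 6)
w2 = Dw1 = ((-4)·3 + 3·(-1) + 0·(-3) + 3·6; 3·3 + (-1)·(-1) + (-3)·(-3) + 6·6; 0·3 + (-3)·(-1) + 7·(-3) + 2·6; 3·3 + 6·(-1) + 2·(-3) + 6·6) = (3, 55, -6, 33)
The requested component of w2 is 55.

55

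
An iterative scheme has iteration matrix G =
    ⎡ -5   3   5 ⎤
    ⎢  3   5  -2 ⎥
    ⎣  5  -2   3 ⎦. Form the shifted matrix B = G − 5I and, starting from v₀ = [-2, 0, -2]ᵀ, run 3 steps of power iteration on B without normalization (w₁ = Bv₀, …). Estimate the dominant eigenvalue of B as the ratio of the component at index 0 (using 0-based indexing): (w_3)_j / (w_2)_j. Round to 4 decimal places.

B = G − 5I has rows (-10, 3, 5); (3, 0, -2); (5, -2, -2)
w1 = Bv₀ = ((-10)·(-2) + 3·0 + 5·(-2); 3·(-2) + 0·0 + (-2)·(-2); 5·(-2) + (-2)·0 + (-2)·(-2)) = (10, -2, -6)
w2 = Bw1 = ((-10)·10 + 3·(-2) + 5·(-6); 3·10 + 0·(-2) + (-2)·(-6); 5·10 + (-2)·(-2) + (-2)·(-6)) = (-136, 42, 66)
w3 = Bw2 = (1816, -540, -896)
Ratio: 1816/-136 = -13.3529

μ ≈ -13.3529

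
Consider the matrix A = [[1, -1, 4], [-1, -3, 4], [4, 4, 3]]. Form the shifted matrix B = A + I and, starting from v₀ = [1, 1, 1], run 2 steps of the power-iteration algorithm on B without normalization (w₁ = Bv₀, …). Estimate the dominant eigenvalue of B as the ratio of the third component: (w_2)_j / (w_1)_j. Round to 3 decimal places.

6.000

B = A + I has rows (2, -1, 4); (-1, -2, 4); (4, 4, 4)
w1 = Bv₀ = (2·1 + (-1)·1 + 4·1; (-1)·1 + (-2)·1 + 4·1; 4·1 + 4·1 + 4·1) = (5, 1, 12)
w2 = Bw1 = (2·5 + (-1)·1 + 4·12; (-1)·5 + (-2)·1 + 4·12; 4·5 + 4·1 + 4·12) = (57, 41, 72)
Ratio: 72/12 = 6.000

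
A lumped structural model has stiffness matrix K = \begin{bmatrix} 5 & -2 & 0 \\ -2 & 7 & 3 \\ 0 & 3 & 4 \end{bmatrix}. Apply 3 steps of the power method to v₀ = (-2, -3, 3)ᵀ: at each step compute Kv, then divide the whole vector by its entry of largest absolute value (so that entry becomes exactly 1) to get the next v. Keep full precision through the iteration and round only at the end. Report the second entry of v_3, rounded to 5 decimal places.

Kv0 = (-4.000000, -8.000000, 3.000000); divide by -8.000000 → v1 = (0.500000, 1.000000, -0.375000)
Kv1 = (0.500000, 4.875000, 1.500000); divide by 4.875000 → v2 = (0.102564, 1.000000, 0.307692)
Kv2 = (-1.487179, 7.717949, 4.230769); divide by 7.717949 → v3 = (-0.192691, 1.000000, 0.548173)
Requested entry of v3: -301/-301 = 1.00000

1.00000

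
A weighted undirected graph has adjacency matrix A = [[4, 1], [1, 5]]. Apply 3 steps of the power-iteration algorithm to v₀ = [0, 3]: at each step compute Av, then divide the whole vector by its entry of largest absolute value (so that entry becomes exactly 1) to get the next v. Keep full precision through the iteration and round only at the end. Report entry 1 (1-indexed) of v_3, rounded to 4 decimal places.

Av0 = (3.00000, 15.00000); divide by 15.00000 → v1 = (0.20000, 1.00000)
Av1 = (1.80000, 5.20000); divide by 5.20000 → v2 = (0.34615, 1.00000)
Av2 = (2.38462, 5.34615); divide by 5.34615 → v3 = (0.44604, 1.00000)
Requested entry of v3: 186/417 = 0.4460

0.4460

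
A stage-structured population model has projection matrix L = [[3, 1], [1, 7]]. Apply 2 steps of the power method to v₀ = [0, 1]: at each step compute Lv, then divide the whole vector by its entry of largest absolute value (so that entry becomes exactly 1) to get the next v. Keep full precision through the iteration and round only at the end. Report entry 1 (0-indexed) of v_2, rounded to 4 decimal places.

Lv0 = (1.00000, 7.00000); divide by 7.00000 → v1 = (0.14286, 1.00000)
Lv1 = (1.42857, 7.14286); divide by 7.14286 → v2 = (0.20000, 1.00000)
Requested entry of v2: 50/50 = 1.0000

1.0000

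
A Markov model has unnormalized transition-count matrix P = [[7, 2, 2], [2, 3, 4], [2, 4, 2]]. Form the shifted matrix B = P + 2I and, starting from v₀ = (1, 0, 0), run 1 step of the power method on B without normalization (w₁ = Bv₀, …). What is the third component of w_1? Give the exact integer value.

2

B = P + 2I has rows (9, 2, 2); (2, 5, 4); (2, 4, 4)
w1 = Bv₀ = (9, 2, 2)
Requested component of w1: 2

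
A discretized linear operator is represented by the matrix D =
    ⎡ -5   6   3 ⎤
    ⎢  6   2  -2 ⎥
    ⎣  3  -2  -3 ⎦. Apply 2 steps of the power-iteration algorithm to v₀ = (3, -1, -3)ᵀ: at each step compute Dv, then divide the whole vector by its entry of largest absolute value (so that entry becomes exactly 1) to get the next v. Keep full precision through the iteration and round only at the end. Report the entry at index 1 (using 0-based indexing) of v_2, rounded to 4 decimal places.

-0.5146

Dv0 = (-30.00000, 22.00000, 20.00000); divide by -30.00000 → v1 = (1.00000, -0.73333, -0.66667)
Dv1 = (-11.40000, 5.86667, 6.46667); divide by -11.40000 → v2 = (1.00000, -0.51462, -0.56725)
Requested entry of v2: -176/342 = -0.5146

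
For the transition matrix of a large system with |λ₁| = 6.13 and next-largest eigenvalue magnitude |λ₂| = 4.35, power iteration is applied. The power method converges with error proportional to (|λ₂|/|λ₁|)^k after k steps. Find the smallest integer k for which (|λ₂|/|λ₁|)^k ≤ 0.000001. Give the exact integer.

|λ₂/λ₁| = 4.35/6.13 = 0.70962
Need k ≥ ln(0.000001) / ln(0.70962) = -13.8155 / -0.3430 ≈ 40.276
Smallest integer k satisfying the bound: 41

41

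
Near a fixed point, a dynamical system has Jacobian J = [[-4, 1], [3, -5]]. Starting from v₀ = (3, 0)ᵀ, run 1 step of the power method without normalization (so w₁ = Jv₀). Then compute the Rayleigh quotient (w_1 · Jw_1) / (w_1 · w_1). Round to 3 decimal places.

w1 = Jv₀ = ((-4)·3 + 1·0; 3·3 + (-5)·0) = (-12, 9)
Jw1 = (57, -81)
w1·Jw1 = (-12)·57 + 9·(-81) = -1413; w1·w1 = (-12)·(-12) + 9·9 = 225
λ ≈ -1413/225 = -6.280

λ ≈ -6.280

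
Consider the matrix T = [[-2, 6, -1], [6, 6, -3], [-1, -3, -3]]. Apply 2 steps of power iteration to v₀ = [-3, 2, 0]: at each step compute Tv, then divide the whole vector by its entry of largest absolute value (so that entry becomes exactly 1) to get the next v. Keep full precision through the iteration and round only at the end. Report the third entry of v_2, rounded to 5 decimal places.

0.11111

Tv0 = (18.000000, -6.000000, -3.000000); divide by 18.000000 → v1 = (1.000000, -0.333333, -0.166667)
Tv1 = (-3.833333, 4.500000, 0.500000); divide by 4.500000 → v2 = (-0.851852, 1.000000, 0.111111)
Requested entry of v2: 9/81 = 0.11111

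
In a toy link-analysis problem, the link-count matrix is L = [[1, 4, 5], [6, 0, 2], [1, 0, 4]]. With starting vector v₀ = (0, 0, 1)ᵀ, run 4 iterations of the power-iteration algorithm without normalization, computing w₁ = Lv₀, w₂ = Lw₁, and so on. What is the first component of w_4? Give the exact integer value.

1835

w1 = Lv₀ = (1·0 + 4·0 + 5·1; 6·0 + 0·0 + 2·1; 1·0 + 0·0 + 4·1) = (5, 2, 4)
w2 = Lw1 = (1·5 + 4·2 + 5·4; 6·5 + 0·2 + 2·4; 1·5 + 0·2 + 4·4) = (33, 38, 21)
w3 = Lw2 = (290, 240, 117)
w4 = Lw3 = (1835, 1974, 758)
The requested component of w4 is 1835.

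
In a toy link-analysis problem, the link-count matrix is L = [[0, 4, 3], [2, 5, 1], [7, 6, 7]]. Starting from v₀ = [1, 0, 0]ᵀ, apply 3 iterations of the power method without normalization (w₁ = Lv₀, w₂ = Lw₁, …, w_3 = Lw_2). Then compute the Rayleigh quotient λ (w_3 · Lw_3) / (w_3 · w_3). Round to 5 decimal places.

λ ≈ 11.16213

w1 = Lv₀ = (0·1 + 4·0 + 3·0; 2·1 + 5·0 + 1·0; 7·1 + 6·0 + 7·0) = (0, 2, 7)
w2 = Lw1 = (0·0 + 4·2 + 3·7; 2·0 + 5·2 + 1·7; 7·0 + 6·2 + 7·7) = (29, 17, 61)
w3 = Lw2 = (251, 204, 732)
Lw3 = (3012, 2254, 8105)
w3·Lw3 = 251·3012 + 204·2254 + 732·8105 = 7148688; w3·w3 = 251·251 + 204·204 + 732·732 = 640441
λ ≈ 7148688/640441 = 11.16213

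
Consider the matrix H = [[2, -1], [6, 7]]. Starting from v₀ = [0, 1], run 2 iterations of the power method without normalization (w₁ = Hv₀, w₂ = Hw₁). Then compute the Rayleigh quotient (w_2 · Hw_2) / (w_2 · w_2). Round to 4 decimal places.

w1 = Hv₀ = (2·0 + (-1)·1; 6·0 + 7·1) = (-1, 7)
w2 = Hw1 = (2·(-1) + (-1)·7; 6·(-1) + 7·7) = (-9, 43)
Hw2 = (-61, 247)
w2·Hw2 = (-9)·(-61) + 43·247 = 11170; w2·w2 = (-9)·(-9) + 43·43 = 1930
λ ≈ 11170/1930 = 5.7876

λ ≈ 5.7876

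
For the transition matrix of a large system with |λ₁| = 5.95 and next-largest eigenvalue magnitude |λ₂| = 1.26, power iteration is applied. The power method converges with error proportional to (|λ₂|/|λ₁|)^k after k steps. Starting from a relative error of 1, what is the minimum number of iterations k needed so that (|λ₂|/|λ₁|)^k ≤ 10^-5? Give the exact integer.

8

|λ₂/λ₁| = 1.26/5.95 = 0.21176
Need k ≥ ln(10^-5) / ln(0.21176) = -11.5129 / -1.5523 ≈ 7.417
Smallest integer k satisfying the bound: 8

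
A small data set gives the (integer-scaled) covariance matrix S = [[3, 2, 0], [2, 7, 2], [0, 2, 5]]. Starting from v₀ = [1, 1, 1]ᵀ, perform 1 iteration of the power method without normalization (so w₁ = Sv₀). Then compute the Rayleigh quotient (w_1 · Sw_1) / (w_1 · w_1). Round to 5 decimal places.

8.69231

w1 = Sv₀ = (5, 11, 7)
Sw1 = (37, 101, 57)
w1·Sw1 = 5·37 + 11·101 + 7·57 = 1695; w1·w1 = 5·5 + 11·11 + 7·7 = 195
λ ≈ 1695/195 = 8.69231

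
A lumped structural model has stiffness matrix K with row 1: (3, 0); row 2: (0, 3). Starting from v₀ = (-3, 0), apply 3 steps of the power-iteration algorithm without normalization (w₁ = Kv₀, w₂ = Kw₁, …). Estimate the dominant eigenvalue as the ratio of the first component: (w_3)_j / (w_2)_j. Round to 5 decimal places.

3.00000

w1 = Kv₀ = (-9, 0)
w2 = Kw1 = (-27, 0)
w3 = Kw2 = (-81, 0)
Ratio at component: -81 / -27 = 3.00000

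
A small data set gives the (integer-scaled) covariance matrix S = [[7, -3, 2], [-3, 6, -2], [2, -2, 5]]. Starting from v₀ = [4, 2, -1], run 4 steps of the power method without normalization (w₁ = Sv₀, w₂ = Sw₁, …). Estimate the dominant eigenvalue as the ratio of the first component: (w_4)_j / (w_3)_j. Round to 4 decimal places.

w1 = Sv₀ = (20, 2, -1)
w2 = Sw1 = (132, -46, 31)
w3 = Sw2 = (1124, -734, 511)
w4 = Sw3 = (11092, -8798, 6271)
Ratio at component: 11092 / 1124 = 9.8683

λ ≈ 9.8683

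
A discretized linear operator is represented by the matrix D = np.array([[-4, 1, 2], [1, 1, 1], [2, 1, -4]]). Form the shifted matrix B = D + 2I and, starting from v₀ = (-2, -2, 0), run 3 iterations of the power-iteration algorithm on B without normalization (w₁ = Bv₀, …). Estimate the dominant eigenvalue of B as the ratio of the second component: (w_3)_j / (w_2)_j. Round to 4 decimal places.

μ ≈ 3.5714

B = D + 2I has rows (-2, 1, 2); (1, 3, 1); (2, 1, -2)
w1 = Bv₀ = ((-2)·(-2) + 1·(-2) + 2·0; 1·(-2) + 3·(-2) + 1·0; 2·(-2) + 1·(-2) + (-2)·0) = (2, -8, -6)
w2 = Bw1 = ((-2)·2 + 1·(-8) + 2·(-6); 1·2 + 3·(-8) + 1·(-6); 2·2 + 1·(-8) + (-2)·(-6)) = (-24, -28, 8)
w3 = Bw2 = (36, -100, -92)
Ratio: -100/-28 = 3.5714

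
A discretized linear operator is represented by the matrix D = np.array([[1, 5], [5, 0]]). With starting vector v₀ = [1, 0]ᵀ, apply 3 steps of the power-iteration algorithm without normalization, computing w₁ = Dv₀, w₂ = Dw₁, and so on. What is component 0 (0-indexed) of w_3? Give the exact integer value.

w1 = Dv₀ = (1, 5)
w2 = Dw1 = (26, 5)
w3 = Dw2 = (51, 130)
The requested component of w3 is 51.

51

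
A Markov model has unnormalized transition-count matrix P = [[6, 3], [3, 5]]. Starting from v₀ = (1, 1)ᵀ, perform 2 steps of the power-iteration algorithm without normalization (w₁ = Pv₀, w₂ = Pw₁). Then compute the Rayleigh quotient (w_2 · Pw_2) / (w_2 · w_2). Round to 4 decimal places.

w1 = Pv₀ = (6·1 + 3·1; 3·1 + 5·1) = (9, 8)
w2 = Pw1 = (6·9 + 3·8; 3·9 + 5·8) = (78, 67)
Pw2 = (669, 569)
w2·Pw2 = 78·669 + 67·569 = 90305; w2·w2 = 78·78 + 67·67 = 10573
λ ≈ 90305/10573 = 8.5411

8.5411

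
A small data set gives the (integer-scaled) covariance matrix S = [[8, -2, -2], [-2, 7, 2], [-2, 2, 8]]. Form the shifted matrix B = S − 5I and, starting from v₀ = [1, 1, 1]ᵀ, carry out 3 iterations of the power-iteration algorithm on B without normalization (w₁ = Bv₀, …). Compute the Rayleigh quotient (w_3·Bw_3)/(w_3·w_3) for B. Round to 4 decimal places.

B = S − 5I has rows (3, -2, -2); (-2, 2, 2); (-2, 2, 3)
w1 = Bv₀ = (3·1 + (-2)·1 + (-2)·1; (-2)·1 + 2·1 + 2·1; (-2)·1 + 2·1 + 3·1) = (-1, 2, 3)
w2 = Bw1 = (3·(-1) + (-2)·2 + (-2)·3; (-2)·(-1) + 2·2 + 2·3; (-2)·(-1) + 2·2 + 3·3) = (-13, 12, 15)
w3 = Bw2 = (-93, 80, 95)
Bw3 = (-629, 536, 631)
w3·Bw3 = 161322; w3·w3 = 24074; μ ≈ 161322/24074 = 6.7011

μ ≈ 6.7011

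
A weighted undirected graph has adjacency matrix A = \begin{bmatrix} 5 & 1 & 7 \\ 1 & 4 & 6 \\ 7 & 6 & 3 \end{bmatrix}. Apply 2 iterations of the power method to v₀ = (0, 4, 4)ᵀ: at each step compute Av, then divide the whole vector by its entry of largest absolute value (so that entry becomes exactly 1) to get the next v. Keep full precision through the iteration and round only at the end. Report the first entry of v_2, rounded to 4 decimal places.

Av0 = (32.00000, 40.00000, 36.00000); divide by 40.00000 → v1 = (0.80000, 1.00000, 0.90000)
Av1 = (11.30000, 10.20000, 14.30000); divide by 14.30000 → v2 = (0.79021, 0.71329, 1.00000)
Requested entry of v2: 452/572 = 0.7902

0.7902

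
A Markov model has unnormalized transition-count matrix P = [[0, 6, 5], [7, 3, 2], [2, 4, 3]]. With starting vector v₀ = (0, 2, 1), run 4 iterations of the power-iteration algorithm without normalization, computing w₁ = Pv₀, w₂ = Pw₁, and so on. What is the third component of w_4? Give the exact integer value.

w1 = Pv₀ = (0·0 + 6·2 + 5·1; 7·0 + 3·2 + 2·1; 2·0 + 4·2 + 3·1) = (17, 8, 11)
w2 = Pw1 = (0·17 + 6·8 + 5·11; 7·17 + 3·8 + 2·11; 2·17 + 4·8 + 3·11) = (103, 165, 99)
w3 = Pw2 = (1485, 1414, 1163)
w4 = Pw3 = (14299, 16963, 12115)
The requested component of w4 is 12115.

12115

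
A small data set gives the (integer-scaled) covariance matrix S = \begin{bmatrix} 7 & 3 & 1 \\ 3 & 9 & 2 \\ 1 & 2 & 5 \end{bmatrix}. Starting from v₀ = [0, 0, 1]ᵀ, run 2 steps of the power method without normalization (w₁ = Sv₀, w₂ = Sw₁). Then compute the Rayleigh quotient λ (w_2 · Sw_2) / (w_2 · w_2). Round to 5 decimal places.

λ ≈ 10.78490

w1 = Sv₀ = (7·0 + 3·0 + 1·1; 3·0 + 9·0 + 2·1; 1·0 + 2·0 + 5·1) = (1, 2, 5)
w2 = Sw1 = (7·1 + 3·2 + 1·5; 3·1 + 9·2 + 2·5; 1·1 + 2·2 + 5·5) = (18, 31, 30)
Sw2 = (249, 393, 230)
w2·Sw2 = 18·249 + 31·393 + 30·230 = 23565; w2·w2 = 18·18 + 31·31 + 30·30 = 2185
λ ≈ 23565/2185 = 10.78490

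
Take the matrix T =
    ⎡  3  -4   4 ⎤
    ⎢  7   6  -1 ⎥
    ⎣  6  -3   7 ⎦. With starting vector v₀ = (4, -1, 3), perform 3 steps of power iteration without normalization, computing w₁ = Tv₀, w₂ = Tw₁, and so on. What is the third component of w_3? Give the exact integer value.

3543

w1 = Tv₀ = (3·4 + (-4)·(-1) + 4·3; 7·4 + 6·(-1) + (-1)·3; 6·4 + (-3)·(-1) + 7·3) = (28, 19, 48)
w2 = Tw1 = (3·28 + (-4)·19 + 4·48; 7·28 + 6·19 + (-1)·48; 6·28 + (-3)·19 + 7·48) = (200, 262, 447)
w3 = Tw2 = (1340, 2525, 3543)
The requested component of w3 is 3543.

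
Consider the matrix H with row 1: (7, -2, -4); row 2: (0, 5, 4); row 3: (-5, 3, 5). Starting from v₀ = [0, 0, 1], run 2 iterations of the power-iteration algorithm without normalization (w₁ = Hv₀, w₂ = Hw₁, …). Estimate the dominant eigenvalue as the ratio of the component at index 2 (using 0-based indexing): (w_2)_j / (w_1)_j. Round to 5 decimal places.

λ ≈ 11.40000

w1 = Hv₀ = (-4, 4, 5)
w2 = Hw1 = (-56, 40, 57)
Ratio at component: 57 / 5 = 11.40000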